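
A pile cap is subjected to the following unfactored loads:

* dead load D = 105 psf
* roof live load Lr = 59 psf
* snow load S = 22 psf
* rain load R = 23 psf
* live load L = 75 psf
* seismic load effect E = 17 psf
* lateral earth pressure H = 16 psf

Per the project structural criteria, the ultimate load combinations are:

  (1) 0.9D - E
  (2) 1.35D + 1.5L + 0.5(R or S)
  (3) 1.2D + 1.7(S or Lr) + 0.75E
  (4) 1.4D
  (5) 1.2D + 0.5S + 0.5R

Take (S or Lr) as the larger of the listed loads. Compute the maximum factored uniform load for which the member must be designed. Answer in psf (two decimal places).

265.75 psf

(R or S) → R = 23 psf; (S or Lr) → Lr = 59 psf.
(1) 0.9(105) - 1.0(17) = 77.50
(2) 1.35(105) + 1.5(75) + 0.5(23) = 265.75
(3) 1.2(105) + 1.7(59) + 0.75(17) = 239.05
(4) 1.4(105) = 147.00
(5) 1.2(105) + 0.5(22) + 0.5(23) = 148.50
The controlling combination is 2, giving 265.75 psf.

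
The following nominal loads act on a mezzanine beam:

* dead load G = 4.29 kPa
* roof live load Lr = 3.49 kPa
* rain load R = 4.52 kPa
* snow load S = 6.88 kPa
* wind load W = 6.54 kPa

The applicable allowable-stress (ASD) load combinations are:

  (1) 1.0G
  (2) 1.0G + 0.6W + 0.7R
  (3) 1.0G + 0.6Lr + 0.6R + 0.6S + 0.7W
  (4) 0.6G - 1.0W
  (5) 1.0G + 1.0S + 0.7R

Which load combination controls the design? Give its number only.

Combination 3

(1) 1.0(4.29) = 4.29
(2) 1.0(4.29) + 0.6(6.54) + 0.7(4.52) = 11.38
(3) 1.0(4.29) + 0.6(3.49) + 0.6(4.52) + 0.6(6.88) + 0.7(6.54) = 17.80
(4) 0.6(4.29) - 1.0(6.54) = -3.97
(5) 1.0(4.29) + 1.0(6.88) + 0.7(4.52) = 14.33
The largest value is 17.80 kPa from combination 3.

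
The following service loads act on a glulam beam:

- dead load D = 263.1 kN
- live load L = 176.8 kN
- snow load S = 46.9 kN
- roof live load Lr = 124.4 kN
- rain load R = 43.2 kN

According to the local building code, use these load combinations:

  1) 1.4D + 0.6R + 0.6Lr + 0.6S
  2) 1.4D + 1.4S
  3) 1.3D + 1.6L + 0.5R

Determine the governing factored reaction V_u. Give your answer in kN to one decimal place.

1) 1.4(263.1) + 0.6(43.2) + 0.6(124.4) + 0.6(46.9) = 497.0
2) 1.4(263.1) + 1.4(46.9) = 368.3 + 65.7 = 434.0
3) 1.3(263.1) + 1.6(176.8) + 0.5(43.2) = 342.0 + 282.9 + 21.6 = 646.5
Combination 3 governs: V_u = 646.5 kN.

646.5 kN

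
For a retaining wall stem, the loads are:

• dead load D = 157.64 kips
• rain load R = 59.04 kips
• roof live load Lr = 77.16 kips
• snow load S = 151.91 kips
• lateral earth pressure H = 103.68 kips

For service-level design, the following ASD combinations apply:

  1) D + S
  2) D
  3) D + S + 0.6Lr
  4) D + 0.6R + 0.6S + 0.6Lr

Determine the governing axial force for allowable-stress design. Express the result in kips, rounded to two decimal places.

1) 1.0(157.64) + 1.0(151.91) = 157.64 + 151.91 = 309.55
2) 1.0(157.64) = 157.64
3) 1.0(157.64) + 1.0(151.91) + 0.6(77.16) = 157.64 + 151.91 + 46.30 = 355.85
4) 1.0(157.64) + 0.6(59.04) + 0.6(151.91) + 0.6(77.16) = 157.64 + 35.42 + 91.15 + 46.30 = 330.51
Maximum is from combination 3.

355.85 kips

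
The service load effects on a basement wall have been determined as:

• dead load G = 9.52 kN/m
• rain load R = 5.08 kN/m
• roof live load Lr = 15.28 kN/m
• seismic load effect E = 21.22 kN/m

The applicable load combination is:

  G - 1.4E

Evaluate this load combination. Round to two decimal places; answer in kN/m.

-20.19 kN/m

1.0(9.52) - 1.4(21.22) = -20.19
w_u = -20.19 kN/m.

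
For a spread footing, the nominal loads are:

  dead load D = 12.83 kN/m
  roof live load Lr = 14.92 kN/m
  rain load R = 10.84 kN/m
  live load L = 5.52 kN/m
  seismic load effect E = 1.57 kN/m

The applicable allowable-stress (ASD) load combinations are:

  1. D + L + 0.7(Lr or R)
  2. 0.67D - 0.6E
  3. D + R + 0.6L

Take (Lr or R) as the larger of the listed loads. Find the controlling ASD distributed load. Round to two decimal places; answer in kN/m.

28.79 kN/m

(Lr or R) → Lr = 14.92 kN/m.
1. 1.0(12.83) + 1.0(5.52) + 0.7(14.92) = 28.79
2. 0.67(12.83) - 0.6(1.57) = 7.65
3. 1.0(12.83) + 1.0(10.84) + 0.6(5.52) = 26.98
The controlling combination is 1, giving 28.79 kN/m.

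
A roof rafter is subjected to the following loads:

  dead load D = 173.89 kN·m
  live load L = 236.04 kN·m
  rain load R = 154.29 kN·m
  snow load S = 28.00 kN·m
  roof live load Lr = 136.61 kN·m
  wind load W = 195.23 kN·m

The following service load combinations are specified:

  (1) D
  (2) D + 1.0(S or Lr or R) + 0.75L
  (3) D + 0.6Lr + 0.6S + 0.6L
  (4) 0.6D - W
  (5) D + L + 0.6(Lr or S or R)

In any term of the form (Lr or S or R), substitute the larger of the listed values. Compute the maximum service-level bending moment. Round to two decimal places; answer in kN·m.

505.21 kN·m

(S or Lr or R) → R = 154.29 kN·m; (Lr or S or R) → R = 154.29 kN·m.
(1) 1.0(173.89) = 173.89
(2) 1.0(173.89) + 1.0(154.29) + 0.75(236.04) = 173.89 + 154.29 + 177.03 = 505.21
(3) 1.0(173.89) + 0.6(136.61) + 0.6(28.00) + 0.6(236.04) = 173.89 + 81.97 + 16.80 + 141.62 = 414.28
(4) 0.6(173.89) - 1.0(195.23) = 104.33 - 195.23 = -90.90
(5) 1.0(173.89) + 1.0(236.04) + 0.6(154.29) = 173.89 + 236.04 + 92.57 = 502.50
Maximum is from combination 2.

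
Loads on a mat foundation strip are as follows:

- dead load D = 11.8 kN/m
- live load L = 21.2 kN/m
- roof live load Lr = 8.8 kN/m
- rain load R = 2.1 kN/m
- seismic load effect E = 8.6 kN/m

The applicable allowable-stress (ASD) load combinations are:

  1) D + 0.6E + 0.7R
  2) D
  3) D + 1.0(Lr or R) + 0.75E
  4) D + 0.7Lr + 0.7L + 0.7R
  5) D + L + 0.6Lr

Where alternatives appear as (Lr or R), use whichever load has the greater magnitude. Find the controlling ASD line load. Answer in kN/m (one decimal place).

38.3 kN/m

(Lr or R) → Lr = 8.8 kN/m.
1) 1.0(11.8) + 0.6(8.6) + 0.7(2.1) = 18.4
2) 1.0(11.8) = 11.8
3) 1.0(11.8) + 1.0(8.8) + 0.75(8.6) = 11.8 + 8.8 + 6.5 = 27.1
4) 1.0(11.8) + 0.7(8.8) + 0.7(21.2) + 0.7(2.1) = 11.8 + 6.2 + 14.8 + 1.5 = 34.3
5) 1.0(11.8) + 1.0(21.2) + 0.6(8.8) = 11.8 + 21.2 + 5.3 = 38.3
Maximum is from combination 5.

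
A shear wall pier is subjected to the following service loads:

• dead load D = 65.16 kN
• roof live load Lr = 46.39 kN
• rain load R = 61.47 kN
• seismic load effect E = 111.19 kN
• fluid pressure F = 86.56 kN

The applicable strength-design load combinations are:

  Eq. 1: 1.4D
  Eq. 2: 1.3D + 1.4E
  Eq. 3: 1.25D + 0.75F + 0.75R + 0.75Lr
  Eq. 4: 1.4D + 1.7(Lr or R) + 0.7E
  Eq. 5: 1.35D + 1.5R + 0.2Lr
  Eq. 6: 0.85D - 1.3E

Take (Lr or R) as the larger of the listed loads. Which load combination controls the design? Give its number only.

(Lr or R) → R = 61.47 kN.
Eq. 1: 1.4(65.16) = 91.22
Eq. 2: 1.3(65.16) + 1.4(111.19) = 240.37
Eq. 3: 1.25(65.16) + 0.75(86.56) + 0.75(61.47) + 0.75(46.39) = 227.27
Eq. 4: 1.4(65.16) + 1.7(61.47) + 0.7(111.19) = 273.56
Eq. 5: 1.35(65.16) + 1.5(61.47) + 0.2(46.39) = 189.45
Eq. 6: 0.85(65.16) - 1.3(111.19) = 55.39 - 144.55 = -89.16
The largest value is 273.56 kN from combination 4.

Combination 4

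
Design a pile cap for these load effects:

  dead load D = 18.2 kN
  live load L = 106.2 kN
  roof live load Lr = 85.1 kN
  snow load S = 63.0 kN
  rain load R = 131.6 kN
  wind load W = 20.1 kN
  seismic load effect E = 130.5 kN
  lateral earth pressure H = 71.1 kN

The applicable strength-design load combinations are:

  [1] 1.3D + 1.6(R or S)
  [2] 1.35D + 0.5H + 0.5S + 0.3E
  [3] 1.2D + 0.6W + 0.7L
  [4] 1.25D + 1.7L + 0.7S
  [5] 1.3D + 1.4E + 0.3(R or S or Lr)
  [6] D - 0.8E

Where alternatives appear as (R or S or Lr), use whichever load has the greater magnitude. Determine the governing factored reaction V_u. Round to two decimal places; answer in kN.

(R or S) → R = 131.6 kN; (R or S or Lr) → R = 131.6 kN.
[1] 1.3(18.2) + 1.6(131.6) = 23.66 + 210.56 = 234.22
[2] 1.35(18.2) + 0.5(71.1) + 0.5(63.0) + 0.3(130.5) = 24.57 + 35.55 + 31.50 + 39.15 = 130.77
[3] 1.2(18.2) + 0.6(20.1) + 0.7(106.2) = 21.84 + 12.06 + 74.34 = 108.24
[4] 1.25(18.2) + 1.7(106.2) + 0.7(63.0) = 22.75 + 180.54 + 44.10 = 247.39
[5] 1.3(18.2) + 1.4(130.5) + 0.3(131.6) = 23.66 + 182.70 + 39.48 = 245.84
[6] 1.0(18.2) - 0.8(130.5) = 18.20 - 104.40 = -86.20
The controlling combination is 4, giving 247.39 kN.

247.39 kN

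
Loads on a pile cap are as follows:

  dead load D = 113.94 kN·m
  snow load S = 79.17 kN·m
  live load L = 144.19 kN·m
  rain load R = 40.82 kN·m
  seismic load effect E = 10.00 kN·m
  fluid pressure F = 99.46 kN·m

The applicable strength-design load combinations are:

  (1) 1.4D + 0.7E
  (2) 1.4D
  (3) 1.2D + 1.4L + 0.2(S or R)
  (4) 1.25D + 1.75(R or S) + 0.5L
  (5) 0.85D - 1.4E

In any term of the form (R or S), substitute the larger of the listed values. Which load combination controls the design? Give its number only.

(S or R) → S = 79.17 kN·m; (R or S) → S = 79.17 kN·m.
(1) 1.4(113.94) + 0.7(10.00) = 159.52 + 7.00 = 166.52
(2) 1.4(113.94) = 159.52
(3) 1.2(113.94) + 1.4(144.19) + 0.2(79.17) = 136.73 + 201.87 + 15.83 = 354.43
(4) 1.25(113.94) + 1.75(79.17) + 0.5(144.19) = 353.07
(5) 0.85(113.94) - 1.4(10.00) = 96.85 - 14.00 = 82.85
The largest value is 354.43 kN·m from combination 3.

Combination 3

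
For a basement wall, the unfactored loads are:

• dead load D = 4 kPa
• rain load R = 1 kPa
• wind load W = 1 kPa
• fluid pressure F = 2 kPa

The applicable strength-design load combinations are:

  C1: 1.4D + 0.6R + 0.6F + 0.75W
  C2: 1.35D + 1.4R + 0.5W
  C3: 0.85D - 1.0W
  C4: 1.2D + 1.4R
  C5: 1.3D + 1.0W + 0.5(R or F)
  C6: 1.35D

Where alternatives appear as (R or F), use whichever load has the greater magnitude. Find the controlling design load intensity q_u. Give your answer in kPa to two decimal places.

(R or F) → F = 2 kPa.
C1: 1.4(4) + 0.6(1) + 0.6(2) + 0.75(1) = 8.15
C2: 1.35(4) + 1.4(1) + 0.5(1) = 7.30
C3: 0.85(4) - 1.0(1) = 2.40
C4: 1.2(4) + 1.4(1) = 6.20
C5: 1.3(4) + 1.0(1) + 0.5(2) = 7.20
C6: 1.35(4) = 5.40
Combination 1 governs: q_u = 8.15 kPa.

8.15 kPa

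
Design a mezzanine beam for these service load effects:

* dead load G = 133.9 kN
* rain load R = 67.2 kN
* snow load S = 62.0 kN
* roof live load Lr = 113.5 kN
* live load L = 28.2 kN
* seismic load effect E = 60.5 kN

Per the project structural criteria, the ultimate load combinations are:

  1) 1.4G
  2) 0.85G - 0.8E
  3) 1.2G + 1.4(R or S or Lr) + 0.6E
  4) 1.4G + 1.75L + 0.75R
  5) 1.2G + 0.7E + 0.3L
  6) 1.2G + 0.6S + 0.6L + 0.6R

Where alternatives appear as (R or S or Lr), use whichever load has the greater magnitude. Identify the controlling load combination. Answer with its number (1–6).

Combination 3

(R or S or Lr) → Lr = 113.5 kN.
1) 1.4(133.9) = 187.46
2) 0.85(133.9) - 0.8(60.5) = 113.82 - 48.40 = 65.42
3) 1.2(133.9) + 1.4(113.5) + 0.6(60.5) = 160.68 + 158.90 + 36.30 = 355.88
4) 1.4(133.9) + 1.75(28.2) + 0.75(67.2) = 187.46 + 49.35 + 50.40 = 287.21
5) 1.2(133.9) + 0.7(60.5) + 0.3(28.2) = 160.68 + 42.35 + 8.46 = 211.49
6) 1.2(133.9) + 0.6(62.0) + 0.6(28.2) + 0.6(67.2) = 160.68 + 37.20 + 16.92 + 40.32 = 255.12
The largest value is 355.88 kN from combination 3.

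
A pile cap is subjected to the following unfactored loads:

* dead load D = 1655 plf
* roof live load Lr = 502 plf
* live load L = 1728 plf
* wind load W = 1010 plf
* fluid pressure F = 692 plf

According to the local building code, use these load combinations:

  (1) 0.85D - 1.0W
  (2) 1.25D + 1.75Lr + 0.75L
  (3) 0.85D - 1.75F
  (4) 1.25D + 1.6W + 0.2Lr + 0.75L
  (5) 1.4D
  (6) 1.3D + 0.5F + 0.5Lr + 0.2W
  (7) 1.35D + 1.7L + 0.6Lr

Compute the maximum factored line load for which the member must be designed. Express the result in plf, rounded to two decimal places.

(1) 0.85(1655) - 1.0(1010) = 1406.75 - 1010.00 = 396.75
(2) 1.25(1655) + 1.75(502) + 0.75(1728) = 2068.75 + 878.50 + 1296.00 = 4243.25
(3) 0.85(1655) - 1.75(692) = 1406.75 - 1211.00 = 195.75
(4) 1.25(1655) + 1.6(1010) + 0.2(502) + 0.75(1728) = 2068.75 + 1616.00 + 100.40 + 1296.00 = 5081.15
(5) 1.4(1655) = 2317.00
(6) 1.3(1655) + 0.5(692) + 0.5(502) + 0.2(1010) = 2151.50 + 346.00 + 251.00 + 202.00 = 2950.50
(7) 1.35(1655) + 1.7(1728) + 0.6(502) = 2234.25 + 2937.60 + 301.20 = 5473.05
Maximum is from combination 7.

5473.05 plf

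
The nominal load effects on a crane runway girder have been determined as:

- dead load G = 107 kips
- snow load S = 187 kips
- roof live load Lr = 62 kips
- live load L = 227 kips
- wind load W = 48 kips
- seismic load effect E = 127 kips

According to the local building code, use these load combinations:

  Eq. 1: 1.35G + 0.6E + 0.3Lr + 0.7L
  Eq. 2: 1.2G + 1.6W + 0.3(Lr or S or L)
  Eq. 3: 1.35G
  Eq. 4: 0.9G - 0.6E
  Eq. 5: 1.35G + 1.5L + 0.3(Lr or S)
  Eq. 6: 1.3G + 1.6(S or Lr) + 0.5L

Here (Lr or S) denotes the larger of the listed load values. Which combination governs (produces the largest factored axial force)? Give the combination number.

(Lr or S or L) → L = 227 kips; (Lr or S) → S = 187 kips; (S or Lr) → S = 187 kips.
Eq. 1: 1.35(107) + 0.6(127) + 0.3(62) + 0.7(227) = 144.5 + 76.2 + 18.6 + 158.9 = 398.2
Eq. 2: 1.2(107) + 1.6(48) + 0.3(227) = 128.4 + 76.8 + 68.1 = 273.3
Eq. 3: 1.35(107) = 144.5
Eq. 4: 0.9(107) - 0.6(127) = 96.3 - 76.2 = 20.1
Eq. 5: 1.35(107) + 1.5(227) + 0.3(187) = 144.5 + 340.5 + 56.1 = 541.1
Eq. 6: 1.3(107) + 1.6(187) + 0.5(227) = 139.1 + 299.2 + 113.5 = 551.8
The largest value is 551.8 kips from combination 6.

Combination 6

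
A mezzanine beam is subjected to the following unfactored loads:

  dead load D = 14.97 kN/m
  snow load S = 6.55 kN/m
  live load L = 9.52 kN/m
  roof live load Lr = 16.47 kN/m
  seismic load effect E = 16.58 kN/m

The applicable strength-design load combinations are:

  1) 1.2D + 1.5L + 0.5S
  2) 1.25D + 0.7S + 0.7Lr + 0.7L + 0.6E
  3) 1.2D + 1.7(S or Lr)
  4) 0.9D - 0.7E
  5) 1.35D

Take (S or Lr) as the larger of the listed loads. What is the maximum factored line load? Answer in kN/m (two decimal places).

(S or Lr) → Lr = 16.47 kN/m.
1) 1.2(14.97) + 1.5(9.52) + 0.5(6.55) = 17.96 + 14.28 + 3.28 = 35.52
2) 1.25(14.97) + 0.7(6.55) + 0.7(16.47) + 0.7(9.52) + 0.6(16.58) = 18.71 + 4.59 + 11.53 + 6.66 + 9.95 = 51.44
3) 1.2(14.97) + 1.7(16.47) = 17.96 + 28.00 = 45.96
4) 0.9(14.97) - 0.7(16.58) = 1.87
5) 1.35(14.97) = 20.21
Combination 2 governs: w_u = 51.44 kN/m.

51.44 kN/m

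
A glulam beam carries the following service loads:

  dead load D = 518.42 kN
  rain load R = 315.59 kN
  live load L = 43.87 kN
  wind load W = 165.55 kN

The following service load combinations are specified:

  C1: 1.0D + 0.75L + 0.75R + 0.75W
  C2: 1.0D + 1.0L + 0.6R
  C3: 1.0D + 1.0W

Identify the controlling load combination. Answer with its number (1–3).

C1: 1.0(518.42) + 0.75(43.87) + 0.75(315.59) + 0.75(165.55) = 912.18
C2: 1.0(518.42) + 1.0(43.87) + 0.6(315.59) = 751.64
C3: 1.0(518.42) + 1.0(165.55) = 683.97
The largest value is 912.18 kN from combination 1.

Combination 1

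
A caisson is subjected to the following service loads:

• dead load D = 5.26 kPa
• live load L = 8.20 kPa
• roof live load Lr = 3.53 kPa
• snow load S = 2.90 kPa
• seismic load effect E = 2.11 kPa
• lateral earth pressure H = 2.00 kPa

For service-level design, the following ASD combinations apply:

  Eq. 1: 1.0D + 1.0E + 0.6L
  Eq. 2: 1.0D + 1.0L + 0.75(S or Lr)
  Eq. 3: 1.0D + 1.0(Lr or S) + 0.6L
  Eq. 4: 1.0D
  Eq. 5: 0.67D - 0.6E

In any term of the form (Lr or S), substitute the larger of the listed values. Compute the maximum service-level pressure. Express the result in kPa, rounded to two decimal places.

(S or Lr) → Lr = 3.53 kPa; (Lr or S) → Lr = 3.53 kPa.
Eq. 1: 1.0(5.26) + 1.0(2.11) + 0.6(8.20) = 12.29
Eq. 2: 1.0(5.26) + 1.0(8.20) + 0.75(3.53) = 16.11
Eq. 3: 1.0(5.26) + 1.0(3.53) + 0.6(8.20) = 13.71
Eq. 4: 1.0(5.26) = 5.26
Eq. 5: 0.67(5.26) - 0.6(2.11) = 2.26
Maximum is from combination 2.

16.11 kPa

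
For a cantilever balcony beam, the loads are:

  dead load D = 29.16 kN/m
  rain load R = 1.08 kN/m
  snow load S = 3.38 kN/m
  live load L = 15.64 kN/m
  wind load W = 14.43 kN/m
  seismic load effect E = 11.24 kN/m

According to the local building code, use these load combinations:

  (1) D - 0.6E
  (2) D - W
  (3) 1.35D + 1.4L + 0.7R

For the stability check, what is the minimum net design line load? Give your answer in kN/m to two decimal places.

14.73 kN/m

(1) 1.0(29.16) - 0.6(11.24) = 29.16 - 6.74 = 22.42
(2) 1.0(29.16) - 1.0(14.43) = 29.16 - 14.43 = 14.73
(3) 1.35(29.16) + 1.4(15.64) + 0.7(1.08) = 62.02
Combination 2 gives the minimum: 14.73 kN/m.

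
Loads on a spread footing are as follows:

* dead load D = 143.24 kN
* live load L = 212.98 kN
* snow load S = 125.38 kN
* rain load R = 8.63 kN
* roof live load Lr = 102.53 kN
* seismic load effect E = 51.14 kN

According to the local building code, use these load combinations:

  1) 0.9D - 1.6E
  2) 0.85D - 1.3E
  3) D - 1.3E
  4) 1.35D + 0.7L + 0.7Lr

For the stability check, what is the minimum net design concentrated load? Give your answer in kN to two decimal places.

1) 0.9(143.24) - 1.6(51.14) = 47.09
2) 0.85(143.24) - 1.3(51.14) = 121.75 - 66.48 = 55.27
3) 1.0(143.24) - 1.3(51.14) = 143.24 - 66.48 = 76.76
4) 1.35(143.24) + 0.7(212.98) + 0.7(102.53) = 193.37 + 149.09 + 71.77 = 414.23
Combination 1 gives the minimum: 47.09 kN.

47.09 kN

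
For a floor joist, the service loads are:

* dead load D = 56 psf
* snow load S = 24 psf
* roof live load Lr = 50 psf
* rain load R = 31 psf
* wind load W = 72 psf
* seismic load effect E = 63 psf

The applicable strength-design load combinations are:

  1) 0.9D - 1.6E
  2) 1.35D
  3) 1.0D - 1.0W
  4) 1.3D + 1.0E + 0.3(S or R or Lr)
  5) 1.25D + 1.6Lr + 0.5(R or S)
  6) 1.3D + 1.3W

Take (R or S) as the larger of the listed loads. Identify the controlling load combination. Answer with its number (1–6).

(S or R or Lr) → Lr = 50 psf; (R or S) → R = 31 psf.
1) 0.9(56) - 1.6(63) = 50.40 - 100.80 = -50.40
2) 1.35(56) = 75.60
3) 1.0(56) - 1.0(72) = 56.00 - 72.00 = -16.00
4) 1.3(56) + 1.0(63) + 0.3(50) = 72.80 + 63.00 + 15.00 = 150.80
5) 1.25(56) + 1.6(50) + 0.5(31) = 70.00 + 80.00 + 15.50 = 165.50
6) 1.3(56) + 1.3(72) = 72.80 + 93.60 = 166.40
The largest value is 166.40 psf from combination 6.

Combination 6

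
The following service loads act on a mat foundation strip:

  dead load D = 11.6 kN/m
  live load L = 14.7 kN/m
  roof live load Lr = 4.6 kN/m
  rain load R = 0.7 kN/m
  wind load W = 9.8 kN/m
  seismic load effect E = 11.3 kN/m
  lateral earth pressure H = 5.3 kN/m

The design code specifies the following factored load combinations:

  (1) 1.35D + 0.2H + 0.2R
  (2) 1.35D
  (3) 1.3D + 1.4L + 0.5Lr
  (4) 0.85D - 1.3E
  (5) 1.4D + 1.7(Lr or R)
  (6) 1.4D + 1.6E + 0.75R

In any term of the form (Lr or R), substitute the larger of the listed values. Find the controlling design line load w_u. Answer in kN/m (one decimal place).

(Lr or R) → Lr = 4.6 kN/m.
(1) 1.35(11.6) + 0.2(5.3) + 0.2(0.7) = 16.9
(2) 1.35(11.6) = 15.7
(3) 1.3(11.6) + 1.4(14.7) + 0.5(4.6) = 38.0
(4) 0.85(11.6) - 1.3(11.3) = -4.8
(5) 1.4(11.6) + 1.7(4.6) = 24.1
(6) 1.4(11.6) + 1.6(11.3) + 0.75(0.7) = 34.8
Maximum is from combination 3.

38.0 kN/m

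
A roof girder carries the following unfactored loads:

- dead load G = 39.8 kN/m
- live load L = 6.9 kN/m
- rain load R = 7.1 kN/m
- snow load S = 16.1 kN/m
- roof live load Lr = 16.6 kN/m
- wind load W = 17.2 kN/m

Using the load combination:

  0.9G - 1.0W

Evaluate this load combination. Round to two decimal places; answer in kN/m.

18.62 kN/m

0.9(39.8) - 1.0(17.2) = 35.82 - 17.20 = 18.62
w_u = 18.62 kN/m.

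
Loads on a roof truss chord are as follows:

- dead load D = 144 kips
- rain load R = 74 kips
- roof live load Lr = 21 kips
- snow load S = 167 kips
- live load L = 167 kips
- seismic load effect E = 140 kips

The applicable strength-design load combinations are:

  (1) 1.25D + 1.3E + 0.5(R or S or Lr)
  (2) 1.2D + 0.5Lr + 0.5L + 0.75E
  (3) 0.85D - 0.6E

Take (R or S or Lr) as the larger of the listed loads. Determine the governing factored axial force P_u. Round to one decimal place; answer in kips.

445.5 kips

(R or S or Lr) → S = 167 kips.
(1) 1.25(144) + 1.3(140) + 0.5(167) = 180.0 + 182.0 + 83.5 = 445.5
(2) 1.2(144) + 0.5(21) + 0.5(167) + 0.75(140) = 172.8 + 10.5 + 83.5 + 105.0 = 371.8
(3) 0.85(144) - 0.6(140) = 122.4 - 84.0 = 38.4
The controlling combination is 1, giving 445.5 kips.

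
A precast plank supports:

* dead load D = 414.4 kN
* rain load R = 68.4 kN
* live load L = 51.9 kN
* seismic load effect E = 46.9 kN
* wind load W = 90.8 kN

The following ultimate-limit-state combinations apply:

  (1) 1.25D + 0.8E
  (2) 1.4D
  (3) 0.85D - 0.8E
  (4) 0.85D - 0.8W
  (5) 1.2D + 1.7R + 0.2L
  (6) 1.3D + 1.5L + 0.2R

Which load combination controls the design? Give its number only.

(1) 1.25(414.4) + 0.8(46.9) = 518.00 + 37.52 = 555.52
(2) 1.4(414.4) = 580.16
(3) 0.85(414.4) - 0.8(46.9) = 352.24 - 37.52 = 314.72
(4) 0.85(414.4) - 0.8(90.8) = 352.24 - 72.64 = 279.60
(5) 1.2(414.4) + 1.7(68.4) + 0.2(51.9) = 497.28 + 116.28 + 10.38 = 623.94
(6) 1.3(414.4) + 1.5(51.9) + 0.2(68.4) = 538.72 + 77.85 + 13.68 = 630.25
The largest value is 630.25 kN from combination 6.

Combination 6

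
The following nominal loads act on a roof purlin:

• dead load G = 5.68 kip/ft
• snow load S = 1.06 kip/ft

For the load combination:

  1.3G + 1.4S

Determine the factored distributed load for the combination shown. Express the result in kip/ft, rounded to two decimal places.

1.3(5.68) + 1.4(1.06) = 8.87
w_u = 8.87 kip/ft.

8.87 kip/ft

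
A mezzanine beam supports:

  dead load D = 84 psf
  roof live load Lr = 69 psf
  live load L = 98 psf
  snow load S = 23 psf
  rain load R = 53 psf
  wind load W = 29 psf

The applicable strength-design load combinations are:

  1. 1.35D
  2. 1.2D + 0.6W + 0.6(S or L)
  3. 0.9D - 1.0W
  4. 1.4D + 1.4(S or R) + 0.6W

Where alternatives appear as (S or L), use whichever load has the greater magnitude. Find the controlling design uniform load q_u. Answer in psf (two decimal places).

(S or L) → L = 98 psf; (S or R) → R = 53 psf.
1. 1.35(84) = 113.40
2. 1.2(84) + 0.6(29) + 0.6(98) = 100.80 + 17.40 + 58.80 = 177.00
3. 0.9(84) - 1.0(29) = 75.60 - 29.00 = 46.60
4. 1.4(84) + 1.4(53) + 0.6(29) = 117.60 + 74.20 + 17.40 = 209.20
The controlling combination is 4, giving 209.20 psf.

209.20 psf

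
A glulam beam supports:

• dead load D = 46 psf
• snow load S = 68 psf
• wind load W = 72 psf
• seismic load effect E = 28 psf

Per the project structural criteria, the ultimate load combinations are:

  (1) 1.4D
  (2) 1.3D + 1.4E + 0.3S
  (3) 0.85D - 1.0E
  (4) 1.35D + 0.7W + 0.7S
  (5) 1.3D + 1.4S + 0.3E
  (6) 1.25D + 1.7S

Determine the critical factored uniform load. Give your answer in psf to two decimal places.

173.10 psf

(1) 1.4(46) = 64.40
(2) 1.3(46) + 1.4(28) + 0.3(68) = 59.80 + 39.20 + 20.40 = 119.40
(3) 0.85(46) - 1.0(28) = 39.10 - 28.00 = 11.10
(4) 1.35(46) + 0.7(72) + 0.7(68) = 62.10 + 50.40 + 47.60 = 160.10
(5) 1.3(46) + 1.4(68) + 0.3(28) = 59.80 + 95.20 + 8.40 = 163.40
(6) 1.25(46) + 1.7(68) = 57.50 + 115.60 = 173.10
Combination 6 governs: q_u = 173.10 psf.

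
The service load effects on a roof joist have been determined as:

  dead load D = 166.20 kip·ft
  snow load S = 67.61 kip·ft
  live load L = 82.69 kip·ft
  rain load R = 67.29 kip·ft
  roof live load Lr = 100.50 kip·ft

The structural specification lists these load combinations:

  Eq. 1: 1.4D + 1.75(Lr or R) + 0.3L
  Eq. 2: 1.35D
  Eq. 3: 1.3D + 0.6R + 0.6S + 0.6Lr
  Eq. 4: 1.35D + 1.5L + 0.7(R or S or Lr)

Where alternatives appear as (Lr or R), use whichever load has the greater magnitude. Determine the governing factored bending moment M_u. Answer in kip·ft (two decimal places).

433.36 kip·ft

(Lr or R) → Lr = 100.50 kip·ft; (R or S or Lr) → Lr = 100.50 kip·ft.
Eq. 1: 1.4(166.20) + 1.75(100.50) + 0.3(82.69) = 433.36
Eq. 2: 1.35(166.20) = 224.37
Eq. 3: 1.3(166.20) + 0.6(67.29) + 0.6(67.61) + 0.6(100.50) = 216.06 + 40.37 + 40.57 + 60.30 = 357.30
Eq. 4: 1.35(166.20) + 1.5(82.69) + 0.7(100.50) = 224.37 + 124.04 + 70.35 = 418.76
Combination 1 governs: M_u = 433.36 kip·ft.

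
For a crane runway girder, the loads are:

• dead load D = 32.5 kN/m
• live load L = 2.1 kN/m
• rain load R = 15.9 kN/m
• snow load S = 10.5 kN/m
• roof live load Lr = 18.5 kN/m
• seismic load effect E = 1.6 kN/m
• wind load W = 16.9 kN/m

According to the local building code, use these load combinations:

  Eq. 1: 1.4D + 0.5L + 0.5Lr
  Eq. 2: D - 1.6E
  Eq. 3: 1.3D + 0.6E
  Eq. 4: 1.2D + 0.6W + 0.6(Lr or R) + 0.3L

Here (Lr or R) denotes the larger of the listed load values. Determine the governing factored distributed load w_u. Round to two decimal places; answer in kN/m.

60.87 kN/m

(Lr or R) → Lr = 18.5 kN/m.
Eq. 1: 1.4(32.5) + 0.5(2.1) + 0.5(18.5) = 45.50 + 1.05 + 9.25 = 55.80
Eq. 2: 1.0(32.5) - 1.6(1.6) = 32.50 - 2.56 = 29.94
Eq. 3: 1.3(32.5) + 0.6(1.6) = 42.25 + 0.96 = 43.21
Eq. 4: 1.2(32.5) + 0.6(16.9) + 0.6(18.5) + 0.3(2.1) = 39.00 + 10.14 + 11.10 + 0.63 = 60.87
Maximum is from combination 4.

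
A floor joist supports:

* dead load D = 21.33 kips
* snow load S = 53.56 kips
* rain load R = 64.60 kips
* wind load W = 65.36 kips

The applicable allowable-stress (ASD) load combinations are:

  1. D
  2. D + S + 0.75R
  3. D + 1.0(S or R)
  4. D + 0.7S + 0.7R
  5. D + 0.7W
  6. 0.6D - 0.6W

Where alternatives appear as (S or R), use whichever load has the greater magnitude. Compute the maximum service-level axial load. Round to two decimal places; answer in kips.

123.34 kips

(S or R) → R = 64.60 kips.
1. 1.0(21.33) = 21.33
2. 1.0(21.33) + 1.0(53.56) + 0.75(64.60) = 21.33 + 53.56 + 48.45 = 123.34
3. 1.0(21.33) + 1.0(64.60) = 21.33 + 64.60 = 85.93
4. 1.0(21.33) + 0.7(53.56) + 0.7(64.60) = 21.33 + 37.49 + 45.22 = 104.04
5. 1.0(21.33) + 0.7(65.36) = 21.33 + 45.75 = 67.08
6. 0.6(21.33) - 0.6(65.36) = 12.80 - 39.22 = -26.42
The controlling combination is 2, giving 123.34 kips.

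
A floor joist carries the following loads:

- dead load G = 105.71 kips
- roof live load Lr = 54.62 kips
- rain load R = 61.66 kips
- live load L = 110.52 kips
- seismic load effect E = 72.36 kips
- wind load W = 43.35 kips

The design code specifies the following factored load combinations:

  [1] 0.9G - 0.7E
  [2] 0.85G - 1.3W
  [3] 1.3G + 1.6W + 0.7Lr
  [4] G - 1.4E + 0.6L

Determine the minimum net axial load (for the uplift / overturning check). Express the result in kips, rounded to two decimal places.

33.50 kips

[1] 0.9(105.71) - 0.7(72.36) = 44.49
[2] 0.85(105.71) - 1.3(43.35) = 33.50
[3] 1.3(105.71) + 1.6(43.35) + 0.7(54.62) = 245.02
[4] 1.0(105.71) - 1.4(72.36) + 0.6(110.52) = 70.72
Combination 2 gives the minimum: 33.50 kips.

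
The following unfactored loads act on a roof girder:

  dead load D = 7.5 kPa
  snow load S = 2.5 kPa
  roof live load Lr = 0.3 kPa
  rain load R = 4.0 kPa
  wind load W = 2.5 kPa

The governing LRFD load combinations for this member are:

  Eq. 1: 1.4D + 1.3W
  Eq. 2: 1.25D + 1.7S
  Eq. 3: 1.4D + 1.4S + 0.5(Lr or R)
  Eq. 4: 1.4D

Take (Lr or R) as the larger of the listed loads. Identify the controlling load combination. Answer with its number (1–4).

Combination 3

(Lr or R) → R = 4.0 kPa.
Eq. 1: 1.4(7.5) + 1.3(2.5) = 10.5 + 3.3 = 13.8
Eq. 2: 1.25(7.5) + 1.7(2.5) = 13.6
Eq. 3: 1.4(7.5) + 1.4(2.5) + 0.5(4.0) = 10.5 + 3.5 + 2.0 = 16.0
Eq. 4: 1.4(7.5) = 10.5
The largest value is 16.0 kPa from combination 3.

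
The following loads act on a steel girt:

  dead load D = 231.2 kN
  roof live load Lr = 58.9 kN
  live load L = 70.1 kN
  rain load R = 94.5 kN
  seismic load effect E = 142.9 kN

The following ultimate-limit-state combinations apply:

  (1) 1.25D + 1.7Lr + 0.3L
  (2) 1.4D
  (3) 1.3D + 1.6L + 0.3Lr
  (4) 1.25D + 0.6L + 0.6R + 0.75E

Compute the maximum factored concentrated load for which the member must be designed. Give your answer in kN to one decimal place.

494.9 kN

(1) 1.25(231.2) + 1.7(58.9) + 0.3(70.1) = 410.2
(2) 1.4(231.2) = 323.7
(3) 1.3(231.2) + 1.6(70.1) + 0.3(58.9) = 430.4
(4) 1.25(231.2) + 0.6(70.1) + 0.6(94.5) + 0.75(142.9) = 494.9
Maximum is from combination 4.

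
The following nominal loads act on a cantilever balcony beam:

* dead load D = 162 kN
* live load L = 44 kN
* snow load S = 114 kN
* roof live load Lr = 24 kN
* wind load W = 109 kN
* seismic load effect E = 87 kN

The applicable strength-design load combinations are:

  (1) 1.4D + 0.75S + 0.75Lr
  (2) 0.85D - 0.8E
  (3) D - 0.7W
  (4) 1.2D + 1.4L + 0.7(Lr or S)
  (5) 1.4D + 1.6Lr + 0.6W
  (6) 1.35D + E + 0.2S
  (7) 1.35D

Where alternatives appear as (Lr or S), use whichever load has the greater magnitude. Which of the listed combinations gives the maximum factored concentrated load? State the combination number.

(Lr or S) → S = 114 kN.
(1) 1.4(162) + 0.75(114) + 0.75(24) = 330.30
(2) 0.85(162) - 0.8(87) = 68.10
(3) 1.0(162) - 0.7(109) = 85.70
(4) 1.2(162) + 1.4(44) + 0.7(114) = 335.80
(5) 1.4(162) + 1.6(24) + 0.6(109) = 330.60
(6) 1.35(162) + 1.0(87) + 0.2(114) = 328.50
(7) 1.35(162) = 218.70
The largest value is 335.80 kN from combination 4.

Combination 4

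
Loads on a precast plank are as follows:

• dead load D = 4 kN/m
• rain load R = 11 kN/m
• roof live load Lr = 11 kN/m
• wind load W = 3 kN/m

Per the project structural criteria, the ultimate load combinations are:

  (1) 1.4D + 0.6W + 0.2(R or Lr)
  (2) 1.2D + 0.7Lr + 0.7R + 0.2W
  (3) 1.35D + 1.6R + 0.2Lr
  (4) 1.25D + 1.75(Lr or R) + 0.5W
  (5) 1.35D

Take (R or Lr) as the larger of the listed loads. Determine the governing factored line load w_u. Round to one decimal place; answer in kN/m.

(R or Lr) → R = 11 kN/m; (Lr or R) → Lr = 11 kN/m.
(1) 1.4(4) + 0.6(3) + 0.2(11) = 5.6 + 1.8 + 2.2 = 9.6
(2) 1.2(4) + 0.7(11) + 0.7(11) + 0.2(3) = 4.8 + 7.7 + 7.7 + 0.6 = 20.8
(3) 1.35(4) + 1.6(11) + 0.2(11) = 5.4 + 17.6 + 2.2 = 25.2
(4) 1.25(4) + 1.75(11) + 0.5(3) = 5.0 + 19.3 + 1.5 = 25.8
(5) 1.35(4) = 5.4
The controlling combination is 4, giving 25.8 kN/m.

25.8 kN/m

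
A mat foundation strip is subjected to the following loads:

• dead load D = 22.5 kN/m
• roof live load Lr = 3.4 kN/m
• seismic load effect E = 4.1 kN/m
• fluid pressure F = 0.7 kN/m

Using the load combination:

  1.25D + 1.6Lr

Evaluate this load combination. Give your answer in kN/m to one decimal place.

1.25(22.5) + 1.6(3.4) = 33.6
w_u = 33.6 kN/m.

33.6 kN/m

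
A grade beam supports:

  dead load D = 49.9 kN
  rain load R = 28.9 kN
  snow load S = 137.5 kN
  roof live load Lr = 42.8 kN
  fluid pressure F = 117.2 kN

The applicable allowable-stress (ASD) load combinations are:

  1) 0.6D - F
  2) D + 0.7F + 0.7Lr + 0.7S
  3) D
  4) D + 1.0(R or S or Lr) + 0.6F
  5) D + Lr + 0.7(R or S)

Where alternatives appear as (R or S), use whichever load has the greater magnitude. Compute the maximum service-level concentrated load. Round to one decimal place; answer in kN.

(R or S or Lr) → S = 137.5 kN; (R or S) → S = 137.5 kN.
1) 0.6(49.9) - 1.0(117.2) = 29.9 - 117.2 = -87.3
2) 1.0(49.9) + 0.7(117.2) + 0.7(42.8) + 0.7(137.5) = 49.9 + 82.0 + 30.0 + 96.3 = 258.2
3) 1.0(49.9) = 49.9
4) 1.0(49.9) + 1.0(137.5) + 0.6(117.2) = 49.9 + 137.5 + 70.3 = 257.7
5) 1.0(49.9) + 1.0(42.8) + 0.7(137.5) = 49.9 + 42.8 + 96.3 = 189.0
The controlling combination is 2, giving 258.2 kN.

258.2 kN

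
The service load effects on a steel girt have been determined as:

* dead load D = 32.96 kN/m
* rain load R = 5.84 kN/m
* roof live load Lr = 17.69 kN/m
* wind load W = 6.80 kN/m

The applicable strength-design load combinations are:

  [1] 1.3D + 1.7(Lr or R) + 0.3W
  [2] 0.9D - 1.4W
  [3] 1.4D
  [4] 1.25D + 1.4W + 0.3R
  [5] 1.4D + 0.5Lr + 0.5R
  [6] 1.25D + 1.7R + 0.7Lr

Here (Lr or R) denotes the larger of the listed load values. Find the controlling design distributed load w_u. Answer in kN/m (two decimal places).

(Lr or R) → Lr = 17.69 kN/m.
[1] 1.3(32.96) + 1.7(17.69) + 0.3(6.80) = 74.96
[2] 0.9(32.96) - 1.4(6.80) = 20.14
[3] 1.4(32.96) = 46.14
[4] 1.25(32.96) + 1.4(6.80) + 0.3(5.84) = 52.47
[5] 1.4(32.96) + 0.5(17.69) + 0.5(5.84) = 57.91
[6] 1.25(32.96) + 1.7(5.84) + 0.7(17.69) = 63.51
Maximum is from combination 1.

74.96 kN/m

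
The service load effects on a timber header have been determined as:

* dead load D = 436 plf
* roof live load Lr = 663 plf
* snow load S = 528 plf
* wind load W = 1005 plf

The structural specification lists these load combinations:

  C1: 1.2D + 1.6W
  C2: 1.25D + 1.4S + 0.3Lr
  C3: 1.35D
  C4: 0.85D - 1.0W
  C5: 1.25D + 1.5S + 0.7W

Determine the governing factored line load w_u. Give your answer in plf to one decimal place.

2131.2 plf

C1: 1.2(436) + 1.6(1005) = 523.2 + 1608.0 = 2131.2
C2: 1.25(436) + 1.4(528) + 0.3(663) = 545.0 + 739.2 + 198.9 = 1483.1
C3: 1.35(436) = 588.6
C4: 0.85(436) - 1.0(1005) = 370.6 - 1005.0 = -634.4
C5: 1.25(436) + 1.5(528) + 0.7(1005) = 545.0 + 792.0 + 703.5 = 2040.5
The controlling combination is 1, giving 2131.2 plf.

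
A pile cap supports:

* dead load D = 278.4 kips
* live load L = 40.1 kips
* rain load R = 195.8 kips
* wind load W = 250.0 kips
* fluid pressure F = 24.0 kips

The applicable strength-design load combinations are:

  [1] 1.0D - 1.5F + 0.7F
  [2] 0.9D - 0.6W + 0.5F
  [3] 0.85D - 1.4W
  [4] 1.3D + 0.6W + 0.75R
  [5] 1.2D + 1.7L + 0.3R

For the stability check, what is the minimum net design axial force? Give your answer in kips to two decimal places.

[1] 1.0(278.4) - 1.5(24.0) + 0.7(24.0) = 278.40 - 36.00 + 16.80 = 259.20
[2] 0.9(278.4) - 0.6(250.0) + 0.5(24.0) = 250.56 - 150.00 + 12.00 = 112.56
[3] 0.85(278.4) - 1.4(250.0) = 236.64 - 350.00 = -113.36
[4] 1.3(278.4) + 0.6(250.0) + 0.75(195.8) = 361.92 + 150.00 + 146.85 = 658.77
[5] 1.2(278.4) + 1.7(40.1) + 0.3(195.8) = 334.08 + 68.17 + 58.74 = 460.99
Combination 3 gives the minimum: -113.36 kips.

-113.36 kips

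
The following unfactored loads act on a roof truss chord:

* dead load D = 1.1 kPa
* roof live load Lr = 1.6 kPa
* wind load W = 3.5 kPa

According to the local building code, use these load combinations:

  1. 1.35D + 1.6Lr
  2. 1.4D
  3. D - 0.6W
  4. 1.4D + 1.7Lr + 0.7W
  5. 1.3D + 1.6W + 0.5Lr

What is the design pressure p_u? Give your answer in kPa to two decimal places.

7.83 kPa

1. 1.35(1.1) + 1.6(1.6) = 1.49 + 2.56 = 4.05
2. 1.4(1.1) = 1.54
3. 1.0(1.1) - 0.6(3.5) = 1.10 - 2.10 = -1.00
4. 1.4(1.1) + 1.7(1.6) + 0.7(3.5) = 1.54 + 2.72 + 2.45 = 6.71
5. 1.3(1.1) + 1.6(3.5) + 0.5(1.6) = 1.43 + 5.60 + 0.80 = 7.83
Maximum is from combination 5.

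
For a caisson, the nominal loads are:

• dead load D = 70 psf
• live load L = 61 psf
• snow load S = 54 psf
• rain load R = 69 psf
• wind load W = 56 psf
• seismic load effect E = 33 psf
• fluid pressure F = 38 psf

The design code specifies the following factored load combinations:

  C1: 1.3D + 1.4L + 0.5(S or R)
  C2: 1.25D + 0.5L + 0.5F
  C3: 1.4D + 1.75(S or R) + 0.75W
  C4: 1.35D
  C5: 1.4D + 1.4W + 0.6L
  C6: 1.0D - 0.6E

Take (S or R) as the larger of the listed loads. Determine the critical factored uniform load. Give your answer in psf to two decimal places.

(S or R) → R = 69 psf.
C1: 1.3(70) + 1.4(61) + 0.5(69) = 210.90
C2: 1.25(70) + 0.5(61) + 0.5(38) = 137.00
C3: 1.4(70) + 1.75(69) + 0.75(56) = 260.75
C4: 1.35(70) = 94.50
C5: 1.4(70) + 1.4(56) + 0.6(61) = 213.00
C6: 1.0(70) - 0.6(33) = 50.20
The controlling combination is 3, giving 260.75 psf.

260.75 psf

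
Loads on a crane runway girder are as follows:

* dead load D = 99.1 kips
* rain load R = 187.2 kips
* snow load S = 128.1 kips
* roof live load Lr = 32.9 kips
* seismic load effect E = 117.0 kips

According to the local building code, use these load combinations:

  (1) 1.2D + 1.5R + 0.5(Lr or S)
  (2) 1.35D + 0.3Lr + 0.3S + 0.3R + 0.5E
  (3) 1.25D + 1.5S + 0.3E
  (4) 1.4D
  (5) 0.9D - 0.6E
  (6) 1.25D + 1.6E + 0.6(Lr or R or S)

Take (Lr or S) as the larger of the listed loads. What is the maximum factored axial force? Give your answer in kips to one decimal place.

463.8 kips

(Lr or S) → S = 128.1 kips; (Lr or R or S) → R = 187.2 kips.
(1) 1.2(99.1) + 1.5(187.2) + 0.5(128.1) = 118.9 + 280.8 + 64.1 = 463.8
(2) 1.35(99.1) + 0.3(32.9) + 0.3(128.1) + 0.3(187.2) + 0.5(117.0) = 296.7
(3) 1.25(99.1) + 1.5(128.1) + 0.3(117.0) = 351.1
(4) 1.4(99.1) = 138.7
(5) 0.9(99.1) - 0.6(117.0) = 89.2 - 70.2 = 19.0
(6) 1.25(99.1) + 1.6(117.0) + 0.6(187.2) = 123.9 + 187.2 + 112.3 = 423.4
The controlling combination is 1, giving 463.8 kips.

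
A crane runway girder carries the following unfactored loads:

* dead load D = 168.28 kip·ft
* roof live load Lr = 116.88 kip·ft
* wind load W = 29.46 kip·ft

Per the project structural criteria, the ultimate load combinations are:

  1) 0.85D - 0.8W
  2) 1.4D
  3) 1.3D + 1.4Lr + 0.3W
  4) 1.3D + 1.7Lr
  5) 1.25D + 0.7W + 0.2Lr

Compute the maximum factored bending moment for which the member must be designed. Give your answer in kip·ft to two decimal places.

417.46 kip·ft

1) 0.85(168.28) - 0.8(29.46) = 143.04 - 23.57 = 119.47
2) 1.4(168.28) = 235.59
3) 1.3(168.28) + 1.4(116.88) + 0.3(29.46) = 218.76 + 163.63 + 8.84 = 391.23
4) 1.3(168.28) + 1.7(116.88) = 218.76 + 198.70 = 417.46
5) 1.25(168.28) + 0.7(29.46) + 0.2(116.88) = 210.35 + 20.62 + 23.38 = 254.35
The controlling combination is 4, giving 417.46 kip·ft.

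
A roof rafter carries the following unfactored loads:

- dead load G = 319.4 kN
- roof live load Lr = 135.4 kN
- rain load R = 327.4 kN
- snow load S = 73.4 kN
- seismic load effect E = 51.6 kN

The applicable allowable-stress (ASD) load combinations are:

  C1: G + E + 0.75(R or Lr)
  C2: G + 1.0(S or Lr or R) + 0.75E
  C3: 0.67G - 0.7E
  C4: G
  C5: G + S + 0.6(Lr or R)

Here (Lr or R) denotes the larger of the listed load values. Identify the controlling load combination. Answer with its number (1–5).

(R or Lr) → R = 327.4 kN; (S or Lr or R) → R = 327.4 kN; (Lr or R) → R = 327.4 kN.
C1: 1.0(319.4) + 1.0(51.6) + 0.75(327.4) = 319.40 + 51.60 + 245.55 = 616.55
C2: 1.0(319.4) + 1.0(327.4) + 0.75(51.6) = 319.40 + 327.40 + 38.70 = 685.50
C3: 0.67(319.4) - 0.7(51.6) = 214.00 - 36.12 = 177.88
C4: 1.0(319.4) = 319.40
C5: 1.0(319.4) + 1.0(73.4) + 0.6(327.4) = 319.40 + 73.40 + 196.44 = 589.24
The largest value is 685.50 kN from combination 2.

Combination 2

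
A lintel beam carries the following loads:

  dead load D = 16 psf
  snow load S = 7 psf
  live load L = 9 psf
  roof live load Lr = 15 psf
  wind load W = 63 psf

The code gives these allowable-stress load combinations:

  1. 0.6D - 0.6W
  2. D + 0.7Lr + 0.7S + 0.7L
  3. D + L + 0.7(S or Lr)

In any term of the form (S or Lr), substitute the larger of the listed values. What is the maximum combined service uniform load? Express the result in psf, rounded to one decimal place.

(S or Lr) → Lr = 15 psf.
1. 0.6(16) - 0.6(63) = 9.6 - 37.8 = -28.2
2. 1.0(16) + 0.7(15) + 0.7(7) + 0.7(9) = 16.0 + 10.5 + 4.9 + 6.3 = 37.7
3. 1.0(16) + 1.0(9) + 0.7(15) = 16.0 + 9.0 + 10.5 = 35.5
The controlling combination is 2, giving 37.7 psf.

37.7 psf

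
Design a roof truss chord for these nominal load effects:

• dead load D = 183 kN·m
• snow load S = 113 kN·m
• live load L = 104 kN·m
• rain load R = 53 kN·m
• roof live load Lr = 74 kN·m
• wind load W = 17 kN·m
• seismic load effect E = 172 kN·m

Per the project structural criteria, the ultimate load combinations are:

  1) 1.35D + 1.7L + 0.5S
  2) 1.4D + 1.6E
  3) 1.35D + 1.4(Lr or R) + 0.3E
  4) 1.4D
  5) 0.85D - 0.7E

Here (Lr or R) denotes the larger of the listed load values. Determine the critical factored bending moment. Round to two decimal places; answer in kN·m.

(Lr or R) → Lr = 74 kN·m.
1) 1.35(183) + 1.7(104) + 0.5(113) = 480.35
2) 1.4(183) + 1.6(172) = 531.40
3) 1.35(183) + 1.4(74) + 0.3(172) = 402.25
4) 1.4(183) = 256.20
5) 0.85(183) - 0.7(172) = 35.15
Combination 2 governs: M_u = 531.40 kN·m.

531.40 kN·m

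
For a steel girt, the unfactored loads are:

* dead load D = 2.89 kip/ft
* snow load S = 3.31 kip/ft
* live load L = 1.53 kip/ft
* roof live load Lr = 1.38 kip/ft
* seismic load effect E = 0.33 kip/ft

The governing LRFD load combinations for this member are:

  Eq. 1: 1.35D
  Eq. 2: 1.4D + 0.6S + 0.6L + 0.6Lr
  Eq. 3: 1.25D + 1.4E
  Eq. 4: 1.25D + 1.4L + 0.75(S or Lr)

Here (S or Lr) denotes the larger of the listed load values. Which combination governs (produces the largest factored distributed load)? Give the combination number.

Combination 4

(S or Lr) → S = 3.31 kip/ft.
Eq. 1: 1.35(2.89) = 3.90
Eq. 2: 1.4(2.89) + 0.6(3.31) + 0.6(1.53) + 0.6(1.38) = 7.78
Eq. 3: 1.25(2.89) + 1.4(0.33) = 3.61 + 0.46 = 4.07
Eq. 4: 1.25(2.89) + 1.4(1.53) + 0.75(3.31) = 8.24
The largest value is 8.24 kip/ft from combination 4.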